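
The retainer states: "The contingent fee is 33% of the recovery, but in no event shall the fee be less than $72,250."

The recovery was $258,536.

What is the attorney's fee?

$85,316.88

33% of $258,536 = $85,316.88
That exceeds the $72,250 minimum.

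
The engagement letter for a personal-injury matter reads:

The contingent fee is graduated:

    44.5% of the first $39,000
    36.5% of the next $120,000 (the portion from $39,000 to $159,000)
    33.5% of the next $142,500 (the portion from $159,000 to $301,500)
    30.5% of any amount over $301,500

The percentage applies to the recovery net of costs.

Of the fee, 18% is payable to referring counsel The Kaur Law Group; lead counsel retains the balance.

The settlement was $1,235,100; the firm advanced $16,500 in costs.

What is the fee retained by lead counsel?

$318,658.56

Fee base (net of costs): $1,235,100 − $16,500 = $1,218,600
First $39,000 at 44.5% = $17,355.00
Next $120,000 at 36.5% = $43,800.00
Next $142,500 at 33.5% = $47,737.50
Remaining $917,100 at 30.5% = $279,715.50
Fee: $17,355.00 + $43,800.00 + $47,737.50 + $279,715.50 = $388,608.00
Referral share: 18% of $388,608.00 = $69,949.44; lead counsel retains $388,608.00 − $69,949.44 = $318,658.56.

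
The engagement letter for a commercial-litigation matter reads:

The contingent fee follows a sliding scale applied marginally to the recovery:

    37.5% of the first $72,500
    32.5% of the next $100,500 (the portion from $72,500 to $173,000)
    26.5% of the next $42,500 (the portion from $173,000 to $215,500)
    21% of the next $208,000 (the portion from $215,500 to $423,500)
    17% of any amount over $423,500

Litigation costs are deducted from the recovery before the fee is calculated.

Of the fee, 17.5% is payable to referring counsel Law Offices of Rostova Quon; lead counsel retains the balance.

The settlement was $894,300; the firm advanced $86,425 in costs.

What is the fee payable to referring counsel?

$31,523.84

Fee base (net of costs): $894,300 − $86,425 = $807,875
First $72,500 at 37.5% = $27,187.50
Next $100,500 at 32.5% = $32,662.50
Next $42,500 at 26.5% = $11,262.50
Next $208,000 at 21% = $43,680.00
Remaining $384,375 at 17% = $65,343.75
Fee: $27,187.50 + $32,662.50 + $11,262.50 + $43,680.00 + $65,343.75 = $180,136.25
Referral share: 17.5% of $180,136.25 = $31,523.84; lead counsel retains $180,136.25 − $31,523.84 = $148,612.41.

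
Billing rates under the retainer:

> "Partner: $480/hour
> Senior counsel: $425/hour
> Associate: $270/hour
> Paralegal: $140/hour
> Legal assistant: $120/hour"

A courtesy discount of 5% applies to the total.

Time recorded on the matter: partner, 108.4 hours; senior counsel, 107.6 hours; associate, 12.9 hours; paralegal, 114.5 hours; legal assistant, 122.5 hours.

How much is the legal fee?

Partner: 108.4 × $480 = $52,032.00
Senior counsel: 107.6 × $425 = $45,730.00
Associate: 12.9 × $270 = $3,483.00
Paralegal: 114.5 × $140 = $16,030.00
Legal assistant: 122.5 × $120 = $14,700.00
Subtotal: $131,975.00
Less 5% discount: −$6,598.75
Total: $131,975.00 − $6,598.75 = $125,376.25

$125,376.25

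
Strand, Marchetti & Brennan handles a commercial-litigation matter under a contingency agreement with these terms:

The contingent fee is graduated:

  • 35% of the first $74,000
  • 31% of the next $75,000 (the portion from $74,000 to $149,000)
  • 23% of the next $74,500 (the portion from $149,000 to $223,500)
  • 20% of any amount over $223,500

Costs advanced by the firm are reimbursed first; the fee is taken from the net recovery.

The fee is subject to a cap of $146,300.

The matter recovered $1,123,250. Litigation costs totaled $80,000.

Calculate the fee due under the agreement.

$146,300.00

Fee base (net of costs): $1,123,250 − $80,000 = $1,043,250
First $74,000 at 35% = $25,900.00
Next $75,000 at 31% = $23,250.00
Next $74,500 at 23% = $17,135.00
Remaining $819,750 at 20% = $163,950.00
Fee: $25,900.00 + $23,250.00 + $17,135.00 + $163,950.00 = $230,235.00
$230,235.00 exceeds the $146,300 cap, so the fee is capped at $146,300.00.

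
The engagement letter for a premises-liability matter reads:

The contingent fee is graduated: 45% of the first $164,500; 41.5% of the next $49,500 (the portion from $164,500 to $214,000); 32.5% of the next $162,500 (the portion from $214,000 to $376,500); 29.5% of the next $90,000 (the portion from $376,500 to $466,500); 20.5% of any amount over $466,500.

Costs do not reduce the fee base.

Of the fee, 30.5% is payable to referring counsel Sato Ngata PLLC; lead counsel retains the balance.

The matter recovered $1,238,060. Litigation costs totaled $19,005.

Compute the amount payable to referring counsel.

$101,290.44

Fee base is the gross recovery, $1,238,060; costs are reimbursed separately.
First $164,500 at 45% = $74,025.00
Next $49,500 at 41.5% = $20,542.50
Next $162,500 at 32.5% = $52,812.50
Next $90,000 at 29.5% = $26,550.00
Remaining $771,560 at 20.5% = $158,169.80
Fee: $74,025.00 + $20,542.50 + $52,812.50 + $26,550.00 + $158,169.80 = $332,099.80
Referral share: 30.5% of $332,099.80 = $101,290.44; lead counsel retains $332,099.80 − $101,290.44 = $230,809.36.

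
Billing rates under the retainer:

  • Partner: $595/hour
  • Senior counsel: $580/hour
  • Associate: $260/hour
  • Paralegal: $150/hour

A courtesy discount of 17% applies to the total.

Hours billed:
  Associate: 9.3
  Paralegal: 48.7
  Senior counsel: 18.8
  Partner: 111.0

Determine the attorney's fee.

$71,937.76

Partner: 111.0 × $595 = $66,045.00
Senior counsel: 18.8 × $580 = $10,904.00
Associate: 9.3 × $260 = $2,418.00
Paralegal: 48.7 × $150 = $7,305.00
Subtotal: $86,672.00
Less 17% discount: −$14,734.24
Total: $86,672.00 − $14,734.24 = $71,937.76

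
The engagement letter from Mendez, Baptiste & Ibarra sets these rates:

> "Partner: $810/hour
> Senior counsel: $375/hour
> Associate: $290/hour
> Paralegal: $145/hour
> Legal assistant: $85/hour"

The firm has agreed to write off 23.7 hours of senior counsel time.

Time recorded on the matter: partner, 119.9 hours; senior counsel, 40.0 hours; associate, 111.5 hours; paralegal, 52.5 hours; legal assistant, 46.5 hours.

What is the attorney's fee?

$147,131.50

Partner: 119.9 × $810 = $97,119.00
Senior counsel: 40.0 × $375 = $15,000.00
Associate: 111.5 × $290 = $32,335.00
Paralegal: 52.5 × $145 = $7,612.50
Legal assistant: 46.5 × $85 = $3,952.50
Subtotal: $156,019.00
Write-off: 23.7 × $375 = $8,887.50
Total: $156,019.00 − $8,887.50 = $147,131.50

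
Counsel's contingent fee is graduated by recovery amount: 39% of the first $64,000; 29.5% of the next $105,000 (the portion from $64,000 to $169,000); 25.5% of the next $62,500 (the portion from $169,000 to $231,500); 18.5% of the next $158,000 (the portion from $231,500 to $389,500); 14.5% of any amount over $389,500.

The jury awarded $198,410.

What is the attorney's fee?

$63,434.55

First $64,000 at 39% = $24,960.00
Next $105,000 at 29.5% = $30,975.00
Remaining $29,410 at 25.5% = $7,499.55
Fee: $24,960.00 + $30,975.00 + $7,499.55 = $63,434.55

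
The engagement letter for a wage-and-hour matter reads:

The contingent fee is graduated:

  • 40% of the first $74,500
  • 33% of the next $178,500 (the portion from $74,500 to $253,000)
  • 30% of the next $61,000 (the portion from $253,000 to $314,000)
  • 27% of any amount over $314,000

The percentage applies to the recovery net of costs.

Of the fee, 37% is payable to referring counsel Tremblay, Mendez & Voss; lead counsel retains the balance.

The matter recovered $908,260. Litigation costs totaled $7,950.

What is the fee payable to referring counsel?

Fee base (net of costs): $908,260 − $7,950 = $900,310
First $74,500 at 40% = $29,800.00
Next $178,500 at 33% = $58,905.00
Next $61,000 at 30% = $18,300.00
Remaining $586,310 at 27% = $158,303.70
Fee: $29,800.00 + $58,905.00 + $18,300.00 + $158,303.70 = $265,308.70
Referral share: 37% of $265,308.70 = $98,164.22; lead counsel retains $265,308.70 − $98,164.22 = $167,144.48.

$98,164.22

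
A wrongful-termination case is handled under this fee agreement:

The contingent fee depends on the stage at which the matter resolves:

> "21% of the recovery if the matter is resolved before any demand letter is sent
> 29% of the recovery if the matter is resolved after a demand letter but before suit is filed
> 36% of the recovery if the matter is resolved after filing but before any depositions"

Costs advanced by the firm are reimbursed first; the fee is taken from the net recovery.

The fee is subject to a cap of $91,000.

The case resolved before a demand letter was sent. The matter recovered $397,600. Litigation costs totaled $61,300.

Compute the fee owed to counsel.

$70,623.00

Fee base (net of costs): $397,600 − $61,300 = $336,300
The matter resolved before a demand letter was sent, so the 21% rate applies.
$336,300 × 21% = $70,623.00
$70,623.00 is under the $91,000 cap.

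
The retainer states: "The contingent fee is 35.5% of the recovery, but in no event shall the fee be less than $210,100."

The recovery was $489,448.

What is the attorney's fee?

35.5% of $489,448 = $173,754.04
That is below the $210,100 minimum, so the minimum applies.

$210,100.00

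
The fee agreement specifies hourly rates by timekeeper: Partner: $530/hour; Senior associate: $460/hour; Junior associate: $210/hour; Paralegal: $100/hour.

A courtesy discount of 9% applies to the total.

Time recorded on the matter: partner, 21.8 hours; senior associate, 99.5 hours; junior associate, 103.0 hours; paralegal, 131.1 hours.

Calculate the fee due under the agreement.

$83,778.24

Partner: 21.8 × $530 = $11,554.00
Senior associate: 99.5 × $460 = $45,770.00
Junior associate: 103.0 × $210 = $21,630.00
Paralegal: 131.1 × $100 = $13,110.00
Subtotal: $92,064.00
Less 9% discount: −$8,285.76
Total: $92,064.00 − $8,285.76 = $83,778.24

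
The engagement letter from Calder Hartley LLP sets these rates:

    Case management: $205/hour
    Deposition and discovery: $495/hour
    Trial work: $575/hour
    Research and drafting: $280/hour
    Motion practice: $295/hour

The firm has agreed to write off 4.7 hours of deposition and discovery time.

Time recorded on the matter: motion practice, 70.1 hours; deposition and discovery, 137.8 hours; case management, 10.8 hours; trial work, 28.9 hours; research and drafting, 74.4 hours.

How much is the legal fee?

$126,227.50

Case management: 10.8 × $205 = $2,214.00
Deposition and discovery: 137.8 × $495 = $68,211.00
Trial work: 28.9 × $575 = $16,617.50
Research and drafting: 74.4 × $280 = $20,832.00
Motion practice: 70.1 × $295 = $20,679.50
Subtotal: $128,554.00
Write-off: 4.7 × $495 = $2,326.50
Total: $128,554.00 − $2,326.50 = $126,227.50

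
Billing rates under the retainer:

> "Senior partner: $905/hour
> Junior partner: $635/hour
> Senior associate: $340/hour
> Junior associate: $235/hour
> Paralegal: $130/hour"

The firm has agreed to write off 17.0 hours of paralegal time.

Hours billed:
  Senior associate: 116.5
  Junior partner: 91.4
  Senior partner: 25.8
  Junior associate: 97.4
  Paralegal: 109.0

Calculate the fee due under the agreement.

$155,847.00

Senior partner: 25.8 × $905 = $23,349.00
Junior partner: 91.4 × $635 = $58,039.00
Senior associate: 116.5 × $340 = $39,610.00
Junior associate: 97.4 × $235 = $22,889.00
Paralegal: 109.0 × $130 = $14,170.00
Subtotal: $158,057.00
Write-off: 17.0 × $130 = $2,210.00
Total: $158,057.00 − $2,210.00 = $155,847.00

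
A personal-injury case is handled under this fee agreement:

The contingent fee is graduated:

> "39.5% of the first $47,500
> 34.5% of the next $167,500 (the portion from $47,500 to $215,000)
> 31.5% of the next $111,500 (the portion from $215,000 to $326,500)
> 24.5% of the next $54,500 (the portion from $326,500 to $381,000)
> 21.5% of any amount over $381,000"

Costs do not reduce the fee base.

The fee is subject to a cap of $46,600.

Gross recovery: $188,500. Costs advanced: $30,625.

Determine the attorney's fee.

Fee base is the gross recovery, $188,500; costs are reimbursed separately.
First $47,500 at 39.5% = $18,762.50
Remaining $141,000 at 34.5% = $48,645.00
Fee: $18,762.50 + $48,645.00 = $67,407.50
$67,407.50 exceeds the $46,600 cap, so the fee is capped at $46,600.00.

$46,600.00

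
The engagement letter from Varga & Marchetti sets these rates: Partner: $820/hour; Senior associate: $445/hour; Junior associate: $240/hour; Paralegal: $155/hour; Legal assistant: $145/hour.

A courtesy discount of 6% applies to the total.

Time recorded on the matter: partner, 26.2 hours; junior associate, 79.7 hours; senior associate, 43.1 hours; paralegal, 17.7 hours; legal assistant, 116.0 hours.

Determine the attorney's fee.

Partner: 26.2 × $820 = $21,484.00
Senior associate: 43.1 × $445 = $19,179.50
Junior associate: 79.7 × $240 = $19,128.00
Paralegal: 17.7 × $155 = $2,743.50
Legal assistant: 116.0 × $145 = $16,820.00
Subtotal: $79,355.00
Less 6% discount: −$4,761.30
Total: $79,355.00 − $4,761.30 = $74,593.70

$74,593.70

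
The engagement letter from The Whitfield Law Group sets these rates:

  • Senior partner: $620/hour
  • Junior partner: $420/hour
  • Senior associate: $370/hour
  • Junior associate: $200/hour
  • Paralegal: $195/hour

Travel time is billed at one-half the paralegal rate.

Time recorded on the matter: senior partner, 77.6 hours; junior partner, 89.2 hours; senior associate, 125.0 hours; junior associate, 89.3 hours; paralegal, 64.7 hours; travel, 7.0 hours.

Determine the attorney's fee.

Senior partner: 77.6 × $620 = $48,112.00
Junior partner: 89.2 × $420 = $37,464.00
Senior associate: 125.0 × $370 = $46,250.00
Junior associate: 89.3 × $200 = $17,860.00
Paralegal: 64.7 × $195 = $12,616.50
Subtotal: $48,112.00 + $37,464.00 + $46,250.00 + $17,860.00 + $12,616.50 = $162,302.50
Travel: 7.0 × ($195 ÷ 2) = 7.0 × $97.50 = $682.50
Total: $162,302.50 + $682.50 = $162,985.00

$162,985.00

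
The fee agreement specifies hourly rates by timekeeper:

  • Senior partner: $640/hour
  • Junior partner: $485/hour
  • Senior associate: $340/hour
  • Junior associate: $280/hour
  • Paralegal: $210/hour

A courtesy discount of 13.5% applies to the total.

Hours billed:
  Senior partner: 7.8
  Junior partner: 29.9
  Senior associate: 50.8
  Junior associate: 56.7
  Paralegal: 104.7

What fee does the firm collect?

Senior partner: 7.8 × $640 = $4,992.00
Junior partner: 29.9 × $485 = $14,501.50
Senior associate: 50.8 × $340 = $17,272.00
Junior associate: 56.7 × $280 = $15,876.00
Paralegal: 104.7 × $210 = $21,987.00
Subtotal: $74,628.50
Less 13.5% discount: −$10,074.85
Total: $74,628.50 − $10,074.85 = $64,553.65

$64,553.65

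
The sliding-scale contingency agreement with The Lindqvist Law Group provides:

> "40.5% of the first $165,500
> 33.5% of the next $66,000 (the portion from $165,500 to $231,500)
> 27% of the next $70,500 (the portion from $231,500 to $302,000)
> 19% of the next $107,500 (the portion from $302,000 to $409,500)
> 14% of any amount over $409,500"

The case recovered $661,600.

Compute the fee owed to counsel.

First $165,500 at 40.5% = $67,027.50
Next $66,000 at 33.5% = $22,110.00
Next $70,500 at 27% = $19,035.00
Next $107,500 at 19% = $20,425.00
Remaining $252,100 at 14% = $35,294.00
Fee: $67,027.50 + $22,110.00 + $19,035.00 + $20,425.00 + $35,294.00 = $163,891.50

$163,891.50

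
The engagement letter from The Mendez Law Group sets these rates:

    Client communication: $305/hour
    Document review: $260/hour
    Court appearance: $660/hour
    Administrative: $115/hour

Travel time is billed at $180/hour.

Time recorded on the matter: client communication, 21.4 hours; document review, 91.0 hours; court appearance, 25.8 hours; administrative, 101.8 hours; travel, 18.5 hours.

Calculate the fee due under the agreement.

Client communication: 21.4 × $305 = $6,527.00
Document review: 91.0 × $260 = $23,660.00
Court appearance: 25.8 × $660 = $17,028.00
Administrative: 101.8 × $115 = $11,707.00
Subtotal: $6,527.00 + $23,660.00 + $17,028.00 + $11,707.00 = $58,922.00
Travel: 18.5 × $180 = $3,330.00
Total: $58,922.00 + $3,330.00 = $62,252.00

$62,252.00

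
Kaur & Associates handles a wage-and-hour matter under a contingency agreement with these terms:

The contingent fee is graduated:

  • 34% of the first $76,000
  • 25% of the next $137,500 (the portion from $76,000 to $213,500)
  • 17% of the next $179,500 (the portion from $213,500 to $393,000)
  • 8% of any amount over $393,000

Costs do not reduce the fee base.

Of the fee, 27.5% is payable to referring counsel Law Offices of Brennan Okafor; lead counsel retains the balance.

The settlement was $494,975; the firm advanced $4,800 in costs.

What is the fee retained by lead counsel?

Fee base is the gross recovery, $494,975; costs are reimbursed separately.
First $76,000 at 34% = $25,840.00
Next $137,500 at 25% = $34,375.00
Next $179,500 at 17% = $30,515.00
Remaining $101,975 at 8% = $8,158.00
Fee: $25,840.00 + $34,375.00 + $30,515.00 + $8,158.00 = $98,888.00
Referral share: 27.5% of $98,888.00 = $27,194.20; lead counsel retains $98,888.00 − $27,194.20 = $71,693.80.

$71,693.80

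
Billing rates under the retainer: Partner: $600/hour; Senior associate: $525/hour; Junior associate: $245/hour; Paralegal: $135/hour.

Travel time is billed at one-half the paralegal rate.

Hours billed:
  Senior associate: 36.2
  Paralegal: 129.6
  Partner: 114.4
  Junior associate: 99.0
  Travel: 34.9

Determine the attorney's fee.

$131,751.75

Partner: 114.4 × $600 = $68,640.00
Senior associate: 36.2 × $525 = $19,005.00
Junior associate: 99.0 × $245 = $24,255.00
Paralegal: 129.6 × $135 = $17,496.00
Subtotal: $68,640.00 + $19,005.00 + $24,255.00 + $17,496.00 = $129,396.00
Travel: 34.9 × ($135 ÷ 2) = 34.9 × $67.50 = $2,355.75
Total: $129,396.00 + $2,355.75 = $131,751.75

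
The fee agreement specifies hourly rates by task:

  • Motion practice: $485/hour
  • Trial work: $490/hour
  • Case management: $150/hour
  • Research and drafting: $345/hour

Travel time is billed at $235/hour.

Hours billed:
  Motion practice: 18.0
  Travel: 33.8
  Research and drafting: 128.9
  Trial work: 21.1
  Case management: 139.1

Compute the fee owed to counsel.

Motion practice: 18.0 × $485 = $8,730.00
Trial work: 21.1 × $490 = $10,339.00
Case management: 139.1 × $150 = $20,865.00
Research and drafting: 128.9 × $345 = $44,470.50
Subtotal: $8,730.00 + $10,339.00 + $20,865.00 + $44,470.50 = $84,404.50
Travel: 33.8 × $235 = $7,943.00
Total: $84,404.50 + $7,943.00 = $92,347.50

$92,347.50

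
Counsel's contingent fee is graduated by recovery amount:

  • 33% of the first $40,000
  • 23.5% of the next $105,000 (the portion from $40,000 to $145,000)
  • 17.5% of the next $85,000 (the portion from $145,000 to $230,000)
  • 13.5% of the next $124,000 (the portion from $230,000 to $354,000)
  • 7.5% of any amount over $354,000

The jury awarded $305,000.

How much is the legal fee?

$62,875.00

First $40,000 at 33% = $13,200.00
Next $105,000 at 23.5% = $24,675.00
Next $85,000 at 17.5% = $14,875.00
Remaining $75,000 at 13.5% = $10,125.00
Fee: $13,200.00 + $24,675.00 + $14,875.00 + $10,125.00 = $62,875.00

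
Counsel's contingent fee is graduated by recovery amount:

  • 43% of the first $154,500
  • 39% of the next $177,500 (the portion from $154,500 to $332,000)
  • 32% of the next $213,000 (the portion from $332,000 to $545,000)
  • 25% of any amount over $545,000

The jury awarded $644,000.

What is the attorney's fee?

$228,570.00

First $154,500 at 43% = $66,435.00
Next $177,500 at 39% = $69,225.00
Next $213,000 at 32% = $68,160.00
Remaining $99,000 at 25% = $24,750.00
Fee: $66,435.00 + $69,225.00 + $68,160.00 + $24,750.00 = $228,570.00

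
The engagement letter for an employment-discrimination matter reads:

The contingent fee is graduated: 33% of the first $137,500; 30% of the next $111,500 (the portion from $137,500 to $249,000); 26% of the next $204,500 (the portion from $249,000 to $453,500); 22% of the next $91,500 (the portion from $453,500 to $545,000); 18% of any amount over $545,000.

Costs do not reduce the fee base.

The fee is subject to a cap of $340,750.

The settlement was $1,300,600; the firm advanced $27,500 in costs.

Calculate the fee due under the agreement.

Fee base is the gross recovery, $1,300,600; costs are reimbursed separately.
First $137,500 at 33% = $45,375.00
Next $111,500 at 30% = $33,450.00
Next $204,500 at 26% = $53,170.00
Next $91,500 at 22% = $20,130.00
Remaining $755,600 at 18% = $136,008.00
Fee: $45,375.00 + $33,450.00 + $53,170.00 + $20,130.00 + $136,008.00 = $288,133.00
$288,133.00 is under the $340,750 cap.

$288,133.00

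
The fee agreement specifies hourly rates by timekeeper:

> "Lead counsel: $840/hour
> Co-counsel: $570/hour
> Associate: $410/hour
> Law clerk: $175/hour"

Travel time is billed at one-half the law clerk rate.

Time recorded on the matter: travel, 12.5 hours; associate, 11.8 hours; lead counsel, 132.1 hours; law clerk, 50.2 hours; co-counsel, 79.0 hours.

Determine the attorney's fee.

Lead counsel: 132.1 × $840 = $110,964.00
Co-counsel: 79.0 × $570 = $45,030.00
Associate: 11.8 × $410 = $4,838.00
Law clerk: 50.2 × $175 = $8,785.00
Subtotal: $110,964.00 + $45,030.00 + $4,838.00 + $8,785.00 = $169,617.00
Travel: 12.5 × ($175 ÷ 2) = 12.5 × $87.50 = $1,093.75
Total: $169,617.00 + $1,093.75 = $170,710.75

$170,710.75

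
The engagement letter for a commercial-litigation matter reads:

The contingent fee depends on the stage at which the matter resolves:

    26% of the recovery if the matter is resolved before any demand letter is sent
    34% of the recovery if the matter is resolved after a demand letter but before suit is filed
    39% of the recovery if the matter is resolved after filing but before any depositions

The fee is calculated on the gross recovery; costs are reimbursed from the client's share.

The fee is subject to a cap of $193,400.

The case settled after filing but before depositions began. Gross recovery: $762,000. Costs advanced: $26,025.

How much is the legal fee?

$193,400.00

Fee base is the gross recovery, $762,000; costs are reimbursed separately.
The matter settled after filing but before depositions began, so the 39% rate applies.
$762,000 × 39% = $297,180.00
$297,180.00 exceeds the $193,400 cap, so the fee is capped at $193,400.00.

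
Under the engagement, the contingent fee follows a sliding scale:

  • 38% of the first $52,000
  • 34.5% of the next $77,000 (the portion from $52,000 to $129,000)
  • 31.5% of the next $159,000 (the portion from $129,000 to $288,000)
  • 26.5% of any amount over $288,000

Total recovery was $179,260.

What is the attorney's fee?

First $52,000 at 38% = $19,760.00
Next $77,000 at 34.5% = $26,565.00
Remaining $50,260 at 31.5% = $15,831.90
Fee: $19,760.00 + $26,565.00 + $15,831.90 = $62,156.90

$62,156.90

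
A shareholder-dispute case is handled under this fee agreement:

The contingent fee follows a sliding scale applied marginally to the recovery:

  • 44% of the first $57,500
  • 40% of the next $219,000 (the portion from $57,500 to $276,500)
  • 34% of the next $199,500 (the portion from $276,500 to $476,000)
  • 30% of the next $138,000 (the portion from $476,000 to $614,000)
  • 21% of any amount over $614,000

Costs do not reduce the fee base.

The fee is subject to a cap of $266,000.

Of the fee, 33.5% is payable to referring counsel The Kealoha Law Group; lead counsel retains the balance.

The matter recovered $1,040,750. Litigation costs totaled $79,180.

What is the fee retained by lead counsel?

Fee base is the gross recovery, $1,040,750; costs are reimbursed separately.
First $57,500 at 44% = $25,300.00
Next $219,000 at 40% = $87,600.00
Next $199,500 at 34% = $67,830.00
Next $138,000 at 30% = $41,400.00
Remaining $426,750 at 21% = $89,617.50
Fee: $25,300.00 + $87,600.00 + $67,830.00 + $41,400.00 + $89,617.50 = $311,747.50
$311,747.50 exceeds the $266,000 cap, so the fee is capped at $266,000.00.
Referral share: 33.5% of $266,000.00 = $89,110.00; lead counsel retains $266,000.00 − $89,110.00 = $176,890.00.

$176,890.00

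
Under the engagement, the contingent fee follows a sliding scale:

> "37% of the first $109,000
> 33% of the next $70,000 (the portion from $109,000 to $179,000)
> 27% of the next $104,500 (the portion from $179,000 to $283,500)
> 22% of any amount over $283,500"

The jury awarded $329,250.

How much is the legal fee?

$101,710.00

First $109,000 at 37% = $40,330.00
Next $70,000 at 33% = $23,100.00
Next $104,500 at 27% = $28,215.00
Remaining $45,750 at 22% = $10,065.00
Fee: $40,330.00 + $23,100.00 + $28,215.00 + $10,065.00 = $101,710.00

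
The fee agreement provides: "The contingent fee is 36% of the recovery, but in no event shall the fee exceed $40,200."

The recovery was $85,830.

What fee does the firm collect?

36% of $85,830 = $30,898.80
That is under the $40,200 cap.

$30,898.80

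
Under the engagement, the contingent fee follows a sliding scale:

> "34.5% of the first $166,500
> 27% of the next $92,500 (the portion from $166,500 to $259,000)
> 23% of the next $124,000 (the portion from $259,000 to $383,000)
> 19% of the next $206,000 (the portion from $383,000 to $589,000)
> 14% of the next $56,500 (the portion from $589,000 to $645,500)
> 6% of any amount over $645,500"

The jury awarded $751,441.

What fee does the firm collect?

First $166,500 at 34.5% = $57,442.50
Next $92,500 at 27% = $24,975.00
Next $124,000 at 23% = $28,520.00
Next $206,000 at 19% = $39,140.00
Next $56,500 at 14% = $7,910.00
Remaining $105,941 at 6% = $6,356.46
Fee: $57,442.50 + $24,975.00 + $28,520.00 + $39,140.00 + $7,910.00 + $6,356.46 = $164,343.96

$164,343.96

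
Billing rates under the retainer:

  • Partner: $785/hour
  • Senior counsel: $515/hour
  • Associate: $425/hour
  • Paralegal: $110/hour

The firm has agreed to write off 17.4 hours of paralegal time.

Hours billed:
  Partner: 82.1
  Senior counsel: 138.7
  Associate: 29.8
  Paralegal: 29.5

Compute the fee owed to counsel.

$149,875.00

Partner: 82.1 × $785 = $64,448.50
Senior counsel: 138.7 × $515 = $71,430.50
Associate: 29.8 × $425 = $12,665.00
Paralegal: 29.5 × $110 = $3,245.00
Subtotal: $151,789.00
Write-off: 17.4 × $110 = $1,914.00
Total: $151,789.00 − $1,914.00 = $149,875.00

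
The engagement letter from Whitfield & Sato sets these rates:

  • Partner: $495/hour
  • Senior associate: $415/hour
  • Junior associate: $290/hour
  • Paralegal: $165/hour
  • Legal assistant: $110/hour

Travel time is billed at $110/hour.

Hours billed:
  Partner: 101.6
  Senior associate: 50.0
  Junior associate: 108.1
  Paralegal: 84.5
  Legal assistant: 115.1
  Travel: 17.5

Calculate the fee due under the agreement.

Partner: 101.6 × $495 = $50,292.00
Senior associate: 50.0 × $415 = $20,750.00
Junior associate: 108.1 × $290 = $31,349.00
Paralegal: 84.5 × $165 = $13,942.50
Legal assistant: 115.1 × $110 = $12,661.00
Subtotal: $50,292.00 + $20,750.00 + $31,349.00 + $13,942.50 + $12,661.00 = $128,994.50
Travel: 17.5 × $110 = $1,925.00
Total: $128,994.50 + $1,925.00 = $130,919.50

$130,919.50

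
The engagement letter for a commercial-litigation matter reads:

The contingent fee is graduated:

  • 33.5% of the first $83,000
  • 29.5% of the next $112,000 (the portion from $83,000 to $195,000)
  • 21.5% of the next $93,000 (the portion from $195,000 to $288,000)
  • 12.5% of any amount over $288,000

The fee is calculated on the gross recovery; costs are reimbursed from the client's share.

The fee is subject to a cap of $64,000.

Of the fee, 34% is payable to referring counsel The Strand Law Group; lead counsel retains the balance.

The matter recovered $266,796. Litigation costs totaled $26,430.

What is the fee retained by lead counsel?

Fee base is the gross recovery, $266,796; costs are reimbursed separately.
First $83,000 at 33.5% = $27,805.00
Next $112,000 at 29.5% = $33,040.00
Remaining $71,796 at 21.5% = $15,436.14
Fee: $27,805.00 + $33,040.00 + $15,436.14 = $76,281.14
$76,281.14 exceeds the $64,000 cap, so the fee is capped at $64,000.00.
Referral share: 34% of $64,000.00 = $21,760.00; lead counsel retains $64,000.00 − $21,760.00 = $42,240.00.

$42,240.00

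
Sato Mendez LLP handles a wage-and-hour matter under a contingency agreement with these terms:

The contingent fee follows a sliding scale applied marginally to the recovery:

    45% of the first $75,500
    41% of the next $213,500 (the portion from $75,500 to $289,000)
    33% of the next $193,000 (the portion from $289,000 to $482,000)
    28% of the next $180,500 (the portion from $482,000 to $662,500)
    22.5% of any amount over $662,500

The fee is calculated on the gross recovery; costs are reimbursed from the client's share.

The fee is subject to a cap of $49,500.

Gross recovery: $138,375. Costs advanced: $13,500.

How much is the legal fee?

Fee base is the gross recovery, $138,375; costs are reimbursed separately.
First $75,500 at 45% = $33,975.00
Remaining $62,875 at 41% = $25,778.75
Fee: $33,975.00 + $25,778.75 = $59,753.75
$59,753.75 exceeds the $49,500 cap, so the fee is capped at $49,500.00.

$49,500.00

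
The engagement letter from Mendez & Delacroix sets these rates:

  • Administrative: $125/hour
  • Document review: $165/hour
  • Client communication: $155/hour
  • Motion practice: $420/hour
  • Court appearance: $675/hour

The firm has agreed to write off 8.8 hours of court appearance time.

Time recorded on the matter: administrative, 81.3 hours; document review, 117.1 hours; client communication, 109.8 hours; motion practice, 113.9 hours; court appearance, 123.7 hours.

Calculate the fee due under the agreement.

Administrative: 81.3 × $125 = $10,162.50
Document review: 117.1 × $165 = $19,321.50
Client communication: 109.8 × $155 = $17,019.00
Motion practice: 113.9 × $420 = $47,838.00
Court appearance: 123.7 × $675 = $83,497.50
Subtotal: $177,838.50
Write-off: 8.8 × $675 = $5,940.00
Total: $177,838.50 − $5,940.00 = $171,898.50

$171,898.50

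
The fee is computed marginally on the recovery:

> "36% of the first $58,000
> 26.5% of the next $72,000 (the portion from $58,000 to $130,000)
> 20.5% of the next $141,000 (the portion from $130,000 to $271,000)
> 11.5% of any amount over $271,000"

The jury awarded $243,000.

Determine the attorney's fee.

$63,125.00

First $58,000 at 36% = $20,880.00
Next $72,000 at 26.5% = $19,080.00
Remaining $113,000 at 20.5% = $23,165.00
Fee: $20,880.00 + $19,080.00 + $23,165.00 = $63,125.00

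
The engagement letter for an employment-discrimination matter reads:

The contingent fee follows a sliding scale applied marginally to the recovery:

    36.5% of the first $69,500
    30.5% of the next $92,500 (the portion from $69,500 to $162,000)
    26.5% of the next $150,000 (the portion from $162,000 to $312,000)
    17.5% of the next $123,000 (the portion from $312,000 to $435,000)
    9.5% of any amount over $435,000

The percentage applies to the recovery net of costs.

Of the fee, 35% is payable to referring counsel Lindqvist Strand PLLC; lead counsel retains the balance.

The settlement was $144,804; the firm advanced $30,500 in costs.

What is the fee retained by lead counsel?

$25,371.27

Fee base (net of costs): $144,804 − $30,500 = $114,304
First $69,500 at 36.5% = $25,367.50
Remaining $44,804 at 30.5% = $13,665.22
Fee: $25,367.50 + $13,665.22 = $39,032.72
Referral share: 35% of $39,032.72 = $13,661.45; lead counsel retains $39,032.72 − $13,661.45 = $25,371.27.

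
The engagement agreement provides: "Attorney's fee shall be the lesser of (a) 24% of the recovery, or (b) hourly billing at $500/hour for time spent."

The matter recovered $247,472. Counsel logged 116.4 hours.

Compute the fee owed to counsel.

$58,200.00

(a) 24% of $247,472 = $59,393.28
(b) 116.4 × $500 = $58,200.00
The lesser is (b): $58,200.00.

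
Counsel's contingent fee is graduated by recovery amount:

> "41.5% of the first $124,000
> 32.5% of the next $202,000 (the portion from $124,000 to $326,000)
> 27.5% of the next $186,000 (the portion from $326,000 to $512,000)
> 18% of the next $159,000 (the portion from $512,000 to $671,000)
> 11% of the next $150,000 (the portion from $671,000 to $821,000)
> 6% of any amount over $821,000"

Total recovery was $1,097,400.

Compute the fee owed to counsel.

$229,964.00

First $124,000 at 41.5% = $51,460.00
Next $202,000 at 32.5% = $65,650.00
Next $186,000 at 27.5% = $51,150.00
Next $159,000 at 18% = $28,620.00
Next $150,000 at 11% = $16,500.00
Remaining $276,400 at 6% = $16,584.00
Fee: $51,460.00 + $65,650.00 + $51,150.00 + $28,620.00 + $16,500.00 + $16,584.00 = $229,964.00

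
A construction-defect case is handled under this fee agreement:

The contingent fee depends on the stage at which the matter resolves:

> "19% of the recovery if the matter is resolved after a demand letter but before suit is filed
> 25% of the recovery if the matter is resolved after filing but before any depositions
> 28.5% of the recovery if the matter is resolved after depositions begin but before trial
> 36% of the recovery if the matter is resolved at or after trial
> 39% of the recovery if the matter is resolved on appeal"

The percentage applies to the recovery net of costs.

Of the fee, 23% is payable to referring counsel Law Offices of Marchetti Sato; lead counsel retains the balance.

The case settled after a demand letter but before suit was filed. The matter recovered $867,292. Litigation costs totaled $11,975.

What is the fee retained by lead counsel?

$125,132.88

Fee base (net of costs): $867,292 − $11,975 = $855,317
The matter settled after a demand letter but before suit was filed, so the 19% rate applies.
$855,317 × 19% = $162,510.23
Referral share: 23% of $162,510.23 = $37,377.35; lead counsel retains $162,510.23 − $37,377.35 = $125,132.88.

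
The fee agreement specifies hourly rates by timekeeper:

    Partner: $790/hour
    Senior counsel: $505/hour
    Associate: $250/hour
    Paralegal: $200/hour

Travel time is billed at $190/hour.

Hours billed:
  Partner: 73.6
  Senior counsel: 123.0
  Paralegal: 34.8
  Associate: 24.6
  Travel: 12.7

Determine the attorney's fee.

$135,782.00

Partner: 73.6 × $790 = $58,144.00
Senior counsel: 123.0 × $505 = $62,115.00
Associate: 24.6 × $250 = $6,150.00
Paralegal: 34.8 × $200 = $6,960.00
Subtotal: $58,144.00 + $62,115.00 + $6,150.00 + $6,960.00 = $133,369.00
Travel: 12.7 × $190 = $2,413.00
Total: $133,369.00 + $2,413.00 = $135,782.00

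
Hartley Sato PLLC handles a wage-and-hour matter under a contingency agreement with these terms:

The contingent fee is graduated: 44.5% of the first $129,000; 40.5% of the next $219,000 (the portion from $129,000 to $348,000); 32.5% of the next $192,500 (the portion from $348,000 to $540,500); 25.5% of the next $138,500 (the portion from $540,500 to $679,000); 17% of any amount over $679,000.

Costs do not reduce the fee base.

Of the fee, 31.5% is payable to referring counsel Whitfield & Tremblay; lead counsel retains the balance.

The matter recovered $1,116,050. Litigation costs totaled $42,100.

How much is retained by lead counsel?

$218,020.77

Fee base is the gross recovery, $1,116,050; costs are reimbursed separately.
First $129,000 at 44.5% = $57,405.00
Next $219,000 at 40.5% = $88,695.00
Next $192,500 at 32.5% = $62,562.50
Next $138,500 at 25.5% = $35,317.50
Remaining $437,050 at 17% = $74,298.50
Fee: $57,405.00 + $88,695.00 + $62,562.50 + $35,317.50 + $74,298.50 = $318,278.50
Referral share: 31.5% of $318,278.50 = $100,257.73; lead counsel retains $318,278.50 − $100,257.73 = $218,020.77.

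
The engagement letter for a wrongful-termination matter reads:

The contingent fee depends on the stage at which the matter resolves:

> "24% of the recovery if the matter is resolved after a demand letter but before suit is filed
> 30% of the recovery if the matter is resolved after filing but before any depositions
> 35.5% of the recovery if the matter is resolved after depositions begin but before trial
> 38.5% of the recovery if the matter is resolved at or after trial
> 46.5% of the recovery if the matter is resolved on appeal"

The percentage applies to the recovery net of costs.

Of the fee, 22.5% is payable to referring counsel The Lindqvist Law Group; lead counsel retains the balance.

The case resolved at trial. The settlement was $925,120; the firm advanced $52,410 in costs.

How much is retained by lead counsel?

Fee base (net of costs): $925,120 − $52,410 = $872,710
The matter resolved at trial, so the 38.5% rate applies.
$872,710 × 38.5% = $335,993.35
Referral share: 22.5% of $335,993.35 = $75,598.50; lead counsel retains $335,993.35 − $75,598.50 = $260,394.85.

$260,394.85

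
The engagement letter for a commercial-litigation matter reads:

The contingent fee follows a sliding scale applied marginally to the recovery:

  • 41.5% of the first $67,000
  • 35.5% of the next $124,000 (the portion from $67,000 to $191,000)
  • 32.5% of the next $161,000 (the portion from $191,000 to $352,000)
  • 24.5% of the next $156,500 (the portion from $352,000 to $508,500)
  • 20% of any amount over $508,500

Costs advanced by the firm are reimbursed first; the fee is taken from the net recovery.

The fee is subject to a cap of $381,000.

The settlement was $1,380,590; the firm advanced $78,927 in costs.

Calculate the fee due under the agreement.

Fee base (net of costs): $1,380,590 − $78,927 = $1,301,663
First $67,000 at 41.5% = $27,805.00
Next $124,000 at 35.5% = $44,020.00
Next $161,000 at 32.5% = $52,325.00
Next $156,500 at 24.5% = $38,342.50
Remaining $793,163 at 20% = $158,632.60
Fee: $27,805.00 + $44,020.00 + $52,325.00 + $38,342.50 + $158,632.60 = $321,125.10
$321,125.10 is under the $381,000 cap.

$321,125.10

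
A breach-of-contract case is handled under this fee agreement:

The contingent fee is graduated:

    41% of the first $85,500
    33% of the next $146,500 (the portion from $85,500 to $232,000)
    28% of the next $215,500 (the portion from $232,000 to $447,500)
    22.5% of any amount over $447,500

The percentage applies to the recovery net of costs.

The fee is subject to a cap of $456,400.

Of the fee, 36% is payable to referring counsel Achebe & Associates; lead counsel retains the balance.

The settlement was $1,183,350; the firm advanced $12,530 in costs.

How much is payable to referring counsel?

$110,335.32

Fee base (net of costs): $1,183,350 − $12,530 = $1,170,820
First $85,500 at 41% = $35,055.00
Next $146,500 at 33% = $48,345.00
Next $215,500 at 28% = $60,340.00
Remaining $723,320 at 22.5% = $162,747.00
Fee: $35,055.00 + $48,345.00 + $60,340.00 + $162,747.00 = $306,487.00
$306,487.00 is under the $456,400 cap.
Referral share: 36% of $306,487.00 = $110,335.32; lead counsel retains $306,487.00 − $110,335.32 = $196,151.68.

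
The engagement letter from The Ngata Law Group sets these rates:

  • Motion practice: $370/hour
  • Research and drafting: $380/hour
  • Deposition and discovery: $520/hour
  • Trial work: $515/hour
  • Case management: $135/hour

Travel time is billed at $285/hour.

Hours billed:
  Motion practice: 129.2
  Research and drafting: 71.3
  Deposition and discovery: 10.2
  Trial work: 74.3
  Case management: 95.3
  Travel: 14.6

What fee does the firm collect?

Motion practice: 129.2 × $370 = $47,804.00
Research and drafting: 71.3 × $380 = $27,094.00
Deposition and discovery: 10.2 × $520 = $5,304.00
Trial work: 74.3 × $515 = $38,264.50
Case management: 95.3 × $135 = $12,865.50
Subtotal: $47,804.00 + $27,094.00 + $5,304.00 + $38,264.50 + $12,865.50 = $131,332.00
Travel: 14.6 × $285 = $4,161.00
Total: $131,332.00 + $4,161.00 = $135,493.00

$135,493.00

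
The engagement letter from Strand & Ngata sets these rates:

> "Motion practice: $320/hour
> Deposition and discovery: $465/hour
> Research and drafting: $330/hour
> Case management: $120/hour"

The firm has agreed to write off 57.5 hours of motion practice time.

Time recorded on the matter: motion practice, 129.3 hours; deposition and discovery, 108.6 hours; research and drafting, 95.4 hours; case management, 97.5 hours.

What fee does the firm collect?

$116,657.00

Motion practice: 129.3 × $320 = $41,376.00
Deposition and discovery: 108.6 × $465 = $50,499.00
Research and drafting: 95.4 × $330 = $31,482.00
Case management: 97.5 × $120 = $11,700.00
Subtotal: $135,057.00
Write-off: 57.5 × $320 = $18,400.00
Total: $135,057.00 − $18,400.00 = $116,657.00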